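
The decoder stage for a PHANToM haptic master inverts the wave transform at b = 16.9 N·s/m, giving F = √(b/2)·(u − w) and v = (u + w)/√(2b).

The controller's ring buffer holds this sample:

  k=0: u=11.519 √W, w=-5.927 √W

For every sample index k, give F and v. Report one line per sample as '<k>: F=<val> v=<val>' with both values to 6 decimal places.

k=0: u−w=17.446000, u+w=5.592000; √(b/2)=2.906888, √(2b)=5.813777; F=2.906888×17.446=50.713575, v=5.592000/5.813777=0.961853

0: F=50.713575 v=0.961853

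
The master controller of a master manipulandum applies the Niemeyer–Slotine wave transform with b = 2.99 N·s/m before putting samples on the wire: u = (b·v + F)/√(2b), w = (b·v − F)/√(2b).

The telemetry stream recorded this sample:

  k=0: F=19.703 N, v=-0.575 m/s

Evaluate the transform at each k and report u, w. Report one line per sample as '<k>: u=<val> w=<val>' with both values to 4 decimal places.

0: u=7.3541 w=-8.7602

k=0: b·v=2.99×(-0.575)=-1.7192; √(2b)=2.4454; u=(-1.7192+19.703)/2.4454=7.3541, w=(-1.7192−19.703)/2.4454=-8.7602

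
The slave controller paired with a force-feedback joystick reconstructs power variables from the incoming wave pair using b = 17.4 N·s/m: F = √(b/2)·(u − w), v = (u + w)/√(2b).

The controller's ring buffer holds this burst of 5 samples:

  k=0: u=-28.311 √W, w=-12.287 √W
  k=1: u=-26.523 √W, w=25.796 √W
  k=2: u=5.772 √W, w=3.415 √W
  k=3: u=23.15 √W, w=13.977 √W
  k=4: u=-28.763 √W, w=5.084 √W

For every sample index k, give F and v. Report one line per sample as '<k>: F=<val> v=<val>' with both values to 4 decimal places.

k=0: u−w=-16.0240, u+w=-40.5980; √(b/2)=2.9496, √(2b)=5.8992; F=2.9496×(-16.024)=-47.2640, v=-40.5980/5.8992=-6.8820
k=1: u−w=-52.3190, u+w=-0.7270; √(b/2)=2.9496, √(2b)=5.8992; F=2.9496×(-52.319)=-154.3189, v=-0.7270/5.8992=-0.1232
k=2: u−w=2.3570, u+w=9.1870; √(b/2)=2.9496, √(2b)=5.8992; F=2.9496×2.357=6.9522, v=9.1870/5.8992=1.5573
k=3: u−w=9.1730, u+w=37.1270; √(b/2)=2.9496, √(2b)=5.8992; F=2.9496×9.173=27.0565, v=37.1270/5.8992=6.2936
k=4: u−w=-33.8470, u+w=-23.6790; √(b/2)=2.9496, √(2b)=5.8992; F=2.9496×(-33.847)=-99.8343, v=-23.6790/5.8992=-4.0140

0: F=-47.2640 v=-6.8820
1: F=-154.3189 v=-0.1232
2: F=6.9522 v=1.5573
3: F=27.0565 v=6.2936
4: F=-99.8343 v=-4.0140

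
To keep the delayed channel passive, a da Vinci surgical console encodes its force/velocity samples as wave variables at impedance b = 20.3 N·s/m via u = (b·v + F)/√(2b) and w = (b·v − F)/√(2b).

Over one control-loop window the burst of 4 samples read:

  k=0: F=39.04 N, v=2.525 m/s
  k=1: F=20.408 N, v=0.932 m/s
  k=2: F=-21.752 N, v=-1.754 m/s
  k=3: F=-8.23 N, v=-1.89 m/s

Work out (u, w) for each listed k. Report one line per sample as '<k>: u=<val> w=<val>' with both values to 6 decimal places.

0: u=14.171398 w=1.917429
1: u=6.172121 w=-0.233591
2: u=-9.001865 w=-2.174295
3: u=-7.312989 w=-4.729737

k=0: b·v=20.3×2.525=51.257500; √(2b)=6.371813; u=(51.257500+39.04)/6.371813=14.171398, w=(51.257500−39.04)/6.371813=1.917429
k=1: b·v=20.3×0.932=18.919600; √(2b)=6.371813; u=(18.919600+20.408)/6.371813=6.172121, w=(18.919600−20.408)/6.371813=-0.233591
k=2: b·v=20.3×(-1.754)=-35.606200; √(2b)=6.371813; u=(-35.606200+(-21.752))/6.371813=-9.001865, w=(-35.606200−(-21.752))/6.371813=-2.174295
k=3: b·v=20.3×(-1.89)=-38.367000; √(2b)=6.371813; u=(-38.367000+(-8.23))/6.371813=-7.312989, w=(-38.367000−(-8.23))/6.371813=-4.729737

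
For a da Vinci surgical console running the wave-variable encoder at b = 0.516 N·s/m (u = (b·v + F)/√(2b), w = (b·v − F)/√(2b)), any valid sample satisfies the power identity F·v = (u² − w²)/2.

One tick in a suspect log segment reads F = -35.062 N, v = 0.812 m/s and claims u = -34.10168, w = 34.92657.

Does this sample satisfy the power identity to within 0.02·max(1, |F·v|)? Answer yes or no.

F·v = (-35.062)×0.812 = -28.4703 W.
(u² − w²)/2 = (1162.9246 − 1219.8653)/2 = -28.4704 W.
|Δ| = 0.0000;  2% of max(1, |F·v|) = 0.5694.

yes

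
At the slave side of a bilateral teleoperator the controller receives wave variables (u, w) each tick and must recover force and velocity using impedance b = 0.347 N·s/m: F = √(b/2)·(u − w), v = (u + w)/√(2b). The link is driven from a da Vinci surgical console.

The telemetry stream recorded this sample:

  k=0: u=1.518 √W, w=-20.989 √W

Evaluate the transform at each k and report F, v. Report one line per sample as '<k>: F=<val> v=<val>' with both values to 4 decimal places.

0: F=9.3749 v=-23.3727

k=0: u−w=22.5070, u+w=-19.4710; √(b/2)=0.4165, √(2b)=0.8331; F=0.4165×22.507=9.3749, v=-19.4710/0.8331=-23.3727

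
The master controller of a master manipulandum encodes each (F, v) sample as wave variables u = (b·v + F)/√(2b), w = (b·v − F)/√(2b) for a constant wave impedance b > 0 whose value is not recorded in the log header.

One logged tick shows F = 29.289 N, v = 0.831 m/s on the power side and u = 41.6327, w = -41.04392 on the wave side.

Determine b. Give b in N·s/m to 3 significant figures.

u + w = 0.58878;  u + w = √(2b)·v, so √(2b) = 0.58878/0.831 = 0.70852.
b = (√(2b))²/2 = 0.50200/2 = 0.25100.
(Check via u − w = 2F/√(2b): u − w = 82.67662, 2F/√(2b) = 82.67658.)

b = 0.251 N·s/m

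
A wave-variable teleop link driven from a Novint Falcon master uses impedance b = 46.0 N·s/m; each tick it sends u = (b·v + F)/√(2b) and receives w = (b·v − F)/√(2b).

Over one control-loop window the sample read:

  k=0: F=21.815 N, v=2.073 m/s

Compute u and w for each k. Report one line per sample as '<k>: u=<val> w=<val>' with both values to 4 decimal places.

0: u=12.2161 w=7.6674

k=0: b·v=46.0×2.073=95.3580; √(2b)=9.5917; u=(95.3580+21.815)/9.5917=12.2161, w=(95.3580−21.815)/9.5917=7.6674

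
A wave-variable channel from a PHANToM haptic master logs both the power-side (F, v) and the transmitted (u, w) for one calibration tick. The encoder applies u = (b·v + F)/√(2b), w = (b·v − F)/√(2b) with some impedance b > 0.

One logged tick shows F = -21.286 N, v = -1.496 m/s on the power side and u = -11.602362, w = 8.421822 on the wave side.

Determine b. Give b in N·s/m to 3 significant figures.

u + w = -3.180540;  u + w = √(2b)·v, so √(2b) = -3.180540/(-1.496) = 2.126029.
b = (√(2b))²/2 = 4.520001/2 = 2.260001.
(Check via u − w = 2F/√(2b): u − w = -20.024184, 2F/√(2b) = -20.024182.)

b = 2.26 N·s/m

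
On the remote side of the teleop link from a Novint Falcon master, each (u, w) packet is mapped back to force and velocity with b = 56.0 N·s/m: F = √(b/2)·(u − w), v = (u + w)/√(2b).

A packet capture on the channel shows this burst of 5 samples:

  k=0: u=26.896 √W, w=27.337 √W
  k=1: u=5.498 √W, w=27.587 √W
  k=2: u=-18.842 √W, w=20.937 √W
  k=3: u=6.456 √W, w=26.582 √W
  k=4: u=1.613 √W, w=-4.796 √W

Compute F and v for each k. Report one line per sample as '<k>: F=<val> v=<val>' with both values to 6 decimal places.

k=0: u−w=-0.441000, u+w=54.233000; √(b/2)=5.291503, √(2b)=10.583005; F=5.291503×(-0.441)=-2.333553, v=54.233000/10.583005=5.124537
k=1: u−w=-22.089000, u+w=33.085000; √(b/2)=5.291503, √(2b)=10.583005; F=5.291503×(-22.089)=-116.884001, v=33.085000/10.583005=3.126239
k=2: u−w=-39.779000, u+w=2.095000; √(b/2)=5.291503, √(2b)=10.583005; F=5.291503×(-39.779)=-210.490683, v=2.095000/10.583005=0.197959
k=3: u−w=-20.126000, u+w=33.038000; √(b/2)=5.291503, √(2b)=10.583005; F=5.291503×(-20.126)=-106.496782, v=33.038000/10.583005=3.121798
k=4: u−w=6.409000, u+w=-3.183000; √(b/2)=5.291503, √(2b)=10.583005; F=5.291503×6.409=33.913240, v=-3.183000/10.583005=-0.300765

0: F=-2.333553 v=5.124537
1: F=-116.884001 v=3.126239
2: F=-210.490683 v=0.197959
3: F=-106.496782 v=3.121798
4: F=33.913240 v=-0.300765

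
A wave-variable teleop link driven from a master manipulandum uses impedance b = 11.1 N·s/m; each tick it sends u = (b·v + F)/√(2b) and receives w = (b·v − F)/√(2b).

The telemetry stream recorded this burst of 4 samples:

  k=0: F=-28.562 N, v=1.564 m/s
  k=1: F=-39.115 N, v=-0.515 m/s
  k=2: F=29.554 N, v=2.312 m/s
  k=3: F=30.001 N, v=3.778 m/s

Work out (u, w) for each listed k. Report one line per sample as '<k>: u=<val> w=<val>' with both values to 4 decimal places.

0: u=-2.3774 w=9.7465
1: u=-9.5150 w=7.0884
2: u=11.7192 w=-0.8258
3: u=15.2677 w=2.5330

k=0: b·v=11.1×1.564=17.3604; √(2b)=4.7117; u=(17.3604+(-28.562))/4.7117=-2.3774, w=(17.3604−(-28.562))/4.7117=9.7465
k=1: b·v=11.1×(-0.515)=-5.7165; √(2b)=4.7117; u=(-5.7165+(-39.115))/4.7117=-9.5150, w=(-5.7165−(-39.115))/4.7117=7.0884
k=2: b·v=11.1×2.312=25.6632; √(2b)=4.7117; u=(25.6632+29.554)/4.7117=11.7192, w=(25.6632−29.554)/4.7117=-0.8258
k=3: b·v=11.1×3.778=41.9358; √(2b)=4.7117; u=(41.9358+30.001)/4.7117=15.2677, w=(41.9358−30.001)/4.7117=2.5330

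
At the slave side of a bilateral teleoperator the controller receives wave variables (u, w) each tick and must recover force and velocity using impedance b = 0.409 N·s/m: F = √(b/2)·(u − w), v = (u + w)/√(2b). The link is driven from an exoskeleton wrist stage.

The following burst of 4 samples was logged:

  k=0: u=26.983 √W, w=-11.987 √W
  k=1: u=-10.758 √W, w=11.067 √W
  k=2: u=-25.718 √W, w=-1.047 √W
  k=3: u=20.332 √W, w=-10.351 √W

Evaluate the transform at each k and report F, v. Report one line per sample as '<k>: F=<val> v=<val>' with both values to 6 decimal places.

0: F=17.622887 v=16.580544
1: F=-9.869631 v=0.341650
2: F=-11.156640 v=-29.593109
3: F=13.875367 v=11.035637

k=0: u−w=38.970000, u+w=14.996000; √(b/2)=0.452217, √(2b)=0.904434; F=0.452217×38.97=17.622887, v=14.996000/0.904434=16.580544
k=1: u−w=-21.825000, u+w=0.309000; √(b/2)=0.452217, √(2b)=0.904434; F=0.452217×(-21.825)=-9.869631, v=0.309000/0.904434=0.341650
k=2: u−w=-24.671000, u+w=-26.765000; √(b/2)=0.452217, √(2b)=0.904434; F=0.452217×(-24.671)=-11.156640, v=-26.765000/0.904434=-29.593109
k=3: u−w=30.683000, u+w=9.981000; √(b/2)=0.452217, √(2b)=0.904434; F=0.452217×30.683=13.875367, v=9.981000/0.904434=11.035637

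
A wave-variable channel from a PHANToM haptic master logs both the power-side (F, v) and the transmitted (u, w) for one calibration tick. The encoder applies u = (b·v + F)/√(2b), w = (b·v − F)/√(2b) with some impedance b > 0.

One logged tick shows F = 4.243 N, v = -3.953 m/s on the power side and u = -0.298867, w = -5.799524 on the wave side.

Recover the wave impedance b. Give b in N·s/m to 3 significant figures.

u + w = -6.098391;  u + w = √(2b)·v, so √(2b) = -6.098391/(-3.953) = 1.542725.
b = (√(2b))²/2 = 2.380000/2 = 1.190000.
(Check via u − w = 2F/√(2b): u − w = 5.500657, 2F/√(2b) = 5.500657.)

b = 1.19 N·s/m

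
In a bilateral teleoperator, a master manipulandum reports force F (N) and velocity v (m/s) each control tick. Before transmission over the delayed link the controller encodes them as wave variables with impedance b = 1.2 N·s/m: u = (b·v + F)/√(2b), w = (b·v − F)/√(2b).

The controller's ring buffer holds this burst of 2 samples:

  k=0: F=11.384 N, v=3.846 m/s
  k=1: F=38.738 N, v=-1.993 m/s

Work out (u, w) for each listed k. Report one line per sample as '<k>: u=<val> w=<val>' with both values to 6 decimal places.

0: u=10.327439 w=-4.369242
1: u=23.461500 w=-26.549043

k=0: b·v=1.2×3.846=4.615200; √(2b)=1.549193; u=(4.615200+11.384)/1.549193=10.327439, w=(4.615200−11.384)/1.549193=-4.369242
k=1: b·v=1.2×(-1.993)=-2.391600; √(2b)=1.549193; u=(-2.391600+38.738)/1.549193=23.461500, w=(-2.391600−38.738)/1.549193=-26.549043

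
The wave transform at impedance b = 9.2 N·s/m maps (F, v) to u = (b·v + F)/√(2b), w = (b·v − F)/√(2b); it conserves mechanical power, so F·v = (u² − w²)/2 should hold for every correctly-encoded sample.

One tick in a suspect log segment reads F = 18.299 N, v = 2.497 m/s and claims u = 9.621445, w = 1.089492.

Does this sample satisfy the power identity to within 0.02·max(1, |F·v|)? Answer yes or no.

yes

F·v = 18.299×2.497 = 45.692603 W.
(u² − w²)/2 = (92.572204 − 1.186993)/2 = 45.692606 W.
|Δ| = 0.000003;  2% of max(1, |F·v|) = 0.913852.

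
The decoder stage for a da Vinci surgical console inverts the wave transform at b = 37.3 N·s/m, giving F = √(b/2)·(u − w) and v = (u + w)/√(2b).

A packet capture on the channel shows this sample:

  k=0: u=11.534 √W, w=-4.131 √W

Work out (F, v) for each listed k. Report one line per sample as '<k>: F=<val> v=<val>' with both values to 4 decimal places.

0: F=67.6503 v=0.8571

k=0: u−w=15.6650, u+w=7.4030; √(b/2)=4.3186, √(2b)=8.6371; F=4.3186×15.665=67.6503, v=7.4030/8.6371=0.8571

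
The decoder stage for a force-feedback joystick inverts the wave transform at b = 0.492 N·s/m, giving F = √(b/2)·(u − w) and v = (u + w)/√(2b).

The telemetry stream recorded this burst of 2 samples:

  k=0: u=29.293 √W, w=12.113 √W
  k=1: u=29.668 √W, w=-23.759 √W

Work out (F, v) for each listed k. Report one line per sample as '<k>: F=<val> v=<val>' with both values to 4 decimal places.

k=0: u−w=17.1800, u+w=41.4060; √(b/2)=0.4960, √(2b)=0.9920; F=0.4960×17.18=8.5210, v=41.4060/0.9920=41.7413
k=1: u−w=53.4270, u+w=5.9090; √(b/2)=0.4960, √(2b)=0.9920; F=0.4960×53.427=26.4989, v=5.9090/0.9920=5.9568

0: F=8.5210 v=41.7413
1: F=26.4989 v=5.9568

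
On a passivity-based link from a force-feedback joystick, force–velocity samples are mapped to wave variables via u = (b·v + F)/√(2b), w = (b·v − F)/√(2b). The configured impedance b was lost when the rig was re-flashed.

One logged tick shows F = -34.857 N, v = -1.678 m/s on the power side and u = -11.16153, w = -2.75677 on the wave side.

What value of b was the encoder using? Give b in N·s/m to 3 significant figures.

u + w = -13.91830;  u + w = √(2b)·v, so √(2b) = -13.91830/(-1.678) = 8.29458.
b = (√(2b))²/2 = 68.80001/2 = 34.40000.
(Check via u − w = 2F/√(2b): u − w = -8.40476, 2F/√(2b) = -8.40477.)

b = 34.4 N·s/m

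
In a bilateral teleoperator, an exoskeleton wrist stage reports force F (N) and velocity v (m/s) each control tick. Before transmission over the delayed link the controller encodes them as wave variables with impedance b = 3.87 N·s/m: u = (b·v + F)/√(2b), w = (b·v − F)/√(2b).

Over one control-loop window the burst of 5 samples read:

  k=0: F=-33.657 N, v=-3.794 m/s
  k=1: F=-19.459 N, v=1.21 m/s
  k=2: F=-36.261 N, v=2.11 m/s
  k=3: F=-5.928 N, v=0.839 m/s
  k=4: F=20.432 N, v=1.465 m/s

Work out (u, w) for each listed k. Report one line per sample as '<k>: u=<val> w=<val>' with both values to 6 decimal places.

0: u=-17.375375 w=6.820143
1: u=-5.311231 w=8.677555
2: u=-10.098647 w=15.968848
3: u=-0.963691 w=3.297860
4: u=9.382008 w=-5.306253

k=0: b·v=3.87×(-3.794)=-14.682780; √(2b)=2.782086; u=(-14.682780+(-33.657))/2.782086=-17.375375, w=(-14.682780−(-33.657))/2.782086=6.820143
k=1: b·v=3.87×1.21=4.682700; √(2b)=2.782086; u=(4.682700+(-19.459))/2.782086=-5.311231, w=(4.682700−(-19.459))/2.782086=8.677555
k=2: b·v=3.87×2.11=8.165700; √(2b)=2.782086; u=(8.165700+(-36.261))/2.782086=-10.098647, w=(8.165700−(-36.261))/2.782086=15.968848
k=3: b·v=3.87×0.839=3.246930; √(2b)=2.782086; u=(3.246930+(-5.928))/2.782086=-0.963691, w=(3.246930−(-5.928))/2.782086=3.297860
k=4: b·v=3.87×1.465=5.669550; √(2b)=2.782086; u=(5.669550+20.432)/2.782086=9.382008, w=(5.669550−20.432)/2.782086=-5.306253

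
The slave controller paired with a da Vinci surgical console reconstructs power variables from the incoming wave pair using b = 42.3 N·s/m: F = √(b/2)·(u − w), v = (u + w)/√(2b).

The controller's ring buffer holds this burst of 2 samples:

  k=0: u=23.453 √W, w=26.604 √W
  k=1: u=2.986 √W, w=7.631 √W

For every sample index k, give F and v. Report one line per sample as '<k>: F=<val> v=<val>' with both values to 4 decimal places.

k=0: u−w=-3.1510, u+w=50.0570; √(b/2)=4.5989, √(2b)=9.1978; F=4.5989×(-3.151)=-14.4912, v=50.0570/9.1978=5.4423
k=1: u−w=-4.6450, u+w=10.6170; √(b/2)=4.5989, √(2b)=9.1978; F=4.5989×(-4.645)=-21.3620, v=10.6170/9.1978=1.1543

0: F=-14.4912 v=5.4423
1: F=-21.3620 v=1.1543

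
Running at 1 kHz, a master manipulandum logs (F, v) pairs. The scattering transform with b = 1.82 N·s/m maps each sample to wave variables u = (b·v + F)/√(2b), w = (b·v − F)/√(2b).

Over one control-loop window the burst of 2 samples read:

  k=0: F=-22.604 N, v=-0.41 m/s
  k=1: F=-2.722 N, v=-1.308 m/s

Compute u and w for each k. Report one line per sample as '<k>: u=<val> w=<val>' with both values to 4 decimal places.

k=0: b·v=1.82×(-0.41)=-0.7462; √(2b)=1.9079; u=(-0.7462+(-22.604))/1.9079=-12.2388, w=(-0.7462−(-22.604))/1.9079=11.4566
k=1: b·v=1.82×(-1.308)=-2.3806; √(2b)=1.9079; u=(-2.3806+(-2.722))/1.9079=-2.6745, w=(-2.3806−(-2.722))/1.9079=0.1790

0: u=-12.2388 w=11.4566
1: u=-2.6745 w=0.1790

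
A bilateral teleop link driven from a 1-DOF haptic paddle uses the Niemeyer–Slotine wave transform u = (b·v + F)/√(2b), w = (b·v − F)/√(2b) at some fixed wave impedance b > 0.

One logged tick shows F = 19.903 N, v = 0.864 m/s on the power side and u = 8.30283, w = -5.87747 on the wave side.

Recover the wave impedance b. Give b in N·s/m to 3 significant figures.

u + w = 2.42536;  u + w = √(2b)·v, so √(2b) = 2.42536/0.864 = 2.80713.
b = (√(2b))²/2 = 7.87998/2 = 3.93999.
(Check via u − w = 2F/√(2b): u − w = 14.18030, 2F/√(2b) = 14.18032.)

b = 3.94 N·s/m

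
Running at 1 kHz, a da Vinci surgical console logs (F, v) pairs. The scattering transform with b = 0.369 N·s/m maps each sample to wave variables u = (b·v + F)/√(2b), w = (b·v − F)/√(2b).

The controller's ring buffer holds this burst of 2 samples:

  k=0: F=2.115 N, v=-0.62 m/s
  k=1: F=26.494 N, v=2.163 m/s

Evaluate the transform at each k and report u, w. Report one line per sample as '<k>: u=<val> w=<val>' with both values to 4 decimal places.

0: u=2.1957 w=-2.7283
1: u=31.7694 w=-29.9113

k=0: b·v=0.369×(-0.62)=-0.2288; √(2b)=0.8591; u=(-0.2288+2.115)/0.8591=2.1957, w=(-0.2288−2.115)/0.8591=-2.7283
k=1: b·v=0.369×2.163=0.7981; √(2b)=0.8591; u=(0.7981+26.494)/0.8591=31.7694, w=(0.7981−26.494)/0.8591=-29.9113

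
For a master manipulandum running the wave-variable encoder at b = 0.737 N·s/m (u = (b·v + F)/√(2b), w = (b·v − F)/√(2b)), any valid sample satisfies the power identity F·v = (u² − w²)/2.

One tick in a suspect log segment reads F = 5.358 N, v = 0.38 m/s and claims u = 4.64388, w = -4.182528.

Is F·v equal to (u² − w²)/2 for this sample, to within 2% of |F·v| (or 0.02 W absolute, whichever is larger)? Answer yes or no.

F·v = 5.358×0.38 = 2.036040 W.
(u² − w²)/2 = (21.565621 − 17.493540)/2 = 2.036040 W.
|Δ| = 0.000000;  2% of max(1, |F·v|) = 0.040721.

yes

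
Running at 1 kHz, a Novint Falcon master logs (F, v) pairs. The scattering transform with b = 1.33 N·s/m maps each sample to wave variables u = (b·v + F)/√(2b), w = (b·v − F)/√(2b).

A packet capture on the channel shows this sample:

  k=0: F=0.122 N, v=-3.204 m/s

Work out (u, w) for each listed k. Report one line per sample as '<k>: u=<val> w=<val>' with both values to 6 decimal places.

k=0: b·v=1.33×(-3.204)=-4.261320; √(2b)=1.630951; u=(-4.261320+0.122)/1.630951=-2.537980, w=(-4.261320−0.122)/1.630951=-2.687586

0: u=-2.537980 w=-2.687586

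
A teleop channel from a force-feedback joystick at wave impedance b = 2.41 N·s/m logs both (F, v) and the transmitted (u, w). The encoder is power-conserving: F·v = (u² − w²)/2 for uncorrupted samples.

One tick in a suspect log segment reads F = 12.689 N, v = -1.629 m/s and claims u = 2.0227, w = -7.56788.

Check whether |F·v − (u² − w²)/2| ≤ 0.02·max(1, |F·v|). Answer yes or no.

no

F·v = 12.689×(-1.629) = -20.6704 W.
(u² − w²)/2 = (4.0913 − 57.2728)/2 = -26.5907 W.
|Δ| = 5.9204;  2% of max(1, |F·v|) = 0.4134.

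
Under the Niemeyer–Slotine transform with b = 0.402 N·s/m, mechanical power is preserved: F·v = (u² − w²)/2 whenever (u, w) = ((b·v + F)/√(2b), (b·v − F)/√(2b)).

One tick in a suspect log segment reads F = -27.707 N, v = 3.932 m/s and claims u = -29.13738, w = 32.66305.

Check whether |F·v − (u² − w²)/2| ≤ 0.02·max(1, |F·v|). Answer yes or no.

yes

F·v = (-27.707)×3.932 = -108.94392 W.
(u² − w²)/2 = (848.98691 − 1066.87484)/2 = -108.94396 W.
|Δ| = 0.00004;  2% of max(1, |F·v|) = 2.17888.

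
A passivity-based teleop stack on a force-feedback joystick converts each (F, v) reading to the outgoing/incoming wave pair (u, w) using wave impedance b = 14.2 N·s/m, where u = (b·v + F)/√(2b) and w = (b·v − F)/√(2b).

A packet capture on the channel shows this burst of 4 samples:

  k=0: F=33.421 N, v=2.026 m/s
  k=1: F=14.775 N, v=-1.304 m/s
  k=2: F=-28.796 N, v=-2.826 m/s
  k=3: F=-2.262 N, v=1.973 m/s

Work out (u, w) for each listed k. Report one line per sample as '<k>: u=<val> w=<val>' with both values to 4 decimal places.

k=0: b·v=14.2×2.026=28.7692; √(2b)=5.3292; u=(28.7692+33.421)/5.3292=11.6698, w=(28.7692−33.421)/5.3292=-0.8729
k=1: b·v=14.2×(-1.304)=-18.5168; √(2b)=5.3292; u=(-18.5168+14.775)/5.3292=-0.7021, w=(-18.5168−14.775)/5.3292=-6.2471
k=2: b·v=14.2×(-2.826)=-40.1292; √(2b)=5.3292; u=(-40.1292+(-28.796))/5.3292=-12.9336, w=(-40.1292−(-28.796))/5.3292=-2.1266
k=3: b·v=14.2×1.973=28.0166; √(2b)=5.3292; u=(28.0166+(-2.262))/5.3292=4.8328, w=(28.0166−(-2.262))/5.3292=5.6817

0: u=11.6698 w=-0.8729
1: u=-0.7021 w=-6.2471
2: u=-12.9336 w=-2.1266
3: u=4.8328 w=5.6817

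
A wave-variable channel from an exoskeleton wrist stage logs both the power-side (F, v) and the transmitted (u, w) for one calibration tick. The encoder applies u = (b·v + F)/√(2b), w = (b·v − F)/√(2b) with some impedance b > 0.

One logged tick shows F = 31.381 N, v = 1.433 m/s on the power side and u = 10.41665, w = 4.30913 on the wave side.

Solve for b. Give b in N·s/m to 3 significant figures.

u + w = 14.72578;  u + w = √(2b)·v, so √(2b) = 14.72578/1.433 = 10.27619.
b = (√(2b))²/2 = 105.60008/2 = 52.80004.
(Check via u − w = 2F/√(2b): u − w = 6.10752, 2F/√(2b) = 6.10752.)

b = 52.8 N·s/m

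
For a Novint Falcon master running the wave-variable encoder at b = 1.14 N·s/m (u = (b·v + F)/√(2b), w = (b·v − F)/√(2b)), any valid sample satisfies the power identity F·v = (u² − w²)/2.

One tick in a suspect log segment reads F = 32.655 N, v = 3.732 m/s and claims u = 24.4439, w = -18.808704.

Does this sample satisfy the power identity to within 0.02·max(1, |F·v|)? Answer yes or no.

yes

F·v = 32.655×3.732 = 121.868460 W.
(u² − w²)/2 = (597.504247 − 353.767346)/2 = 121.868451 W.
|Δ| = 0.000009;  2% of max(1, |F·v|) = 2.437369.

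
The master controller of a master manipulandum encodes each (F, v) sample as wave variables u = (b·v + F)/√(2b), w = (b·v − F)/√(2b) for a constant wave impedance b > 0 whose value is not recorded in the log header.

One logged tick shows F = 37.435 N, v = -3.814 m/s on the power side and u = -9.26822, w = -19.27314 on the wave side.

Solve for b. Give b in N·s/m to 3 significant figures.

b = 28 N·s/m

u + w = -28.5414;  u + w = √(2b)·v, so √(2b) = -28.5414/(-3.814) = 7.4833.
b = (√(2b))²/2 = 56.0000/2 = 28.0000.
(Check via u − w = 2F/√(2b): u − w = 10.0049, 2F/√(2b) = 10.0049.)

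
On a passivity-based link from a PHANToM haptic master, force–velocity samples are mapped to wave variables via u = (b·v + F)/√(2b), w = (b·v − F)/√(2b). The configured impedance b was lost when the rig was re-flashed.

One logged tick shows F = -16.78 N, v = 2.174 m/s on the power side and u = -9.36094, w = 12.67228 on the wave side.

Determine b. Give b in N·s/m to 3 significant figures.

u + w = 3.31134;  u + w = √(2b)·v, so √(2b) = 3.31134/2.174 = 1.52316.
b = (√(2b))²/2 = 2.32000/2 = 1.16000.
(Check via u − w = 2F/√(2b): u − w = -22.03322, 2F/√(2b) = -22.03321.)

b = 1.16 N·s/m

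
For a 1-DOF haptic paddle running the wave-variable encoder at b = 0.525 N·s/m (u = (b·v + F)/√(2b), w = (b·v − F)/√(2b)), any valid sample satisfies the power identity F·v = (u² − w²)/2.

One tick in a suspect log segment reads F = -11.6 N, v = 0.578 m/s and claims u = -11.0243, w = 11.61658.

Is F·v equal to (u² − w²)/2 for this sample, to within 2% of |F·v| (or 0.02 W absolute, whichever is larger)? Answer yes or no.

yes

F·v = (-11.6)×0.578 = -6.70480 W.
(u² − w²)/2 = (121.53519 − 134.94493)/2 = -6.70487 W.
|Δ| = 0.00007;  2% of max(1, |F·v|) = 0.13410.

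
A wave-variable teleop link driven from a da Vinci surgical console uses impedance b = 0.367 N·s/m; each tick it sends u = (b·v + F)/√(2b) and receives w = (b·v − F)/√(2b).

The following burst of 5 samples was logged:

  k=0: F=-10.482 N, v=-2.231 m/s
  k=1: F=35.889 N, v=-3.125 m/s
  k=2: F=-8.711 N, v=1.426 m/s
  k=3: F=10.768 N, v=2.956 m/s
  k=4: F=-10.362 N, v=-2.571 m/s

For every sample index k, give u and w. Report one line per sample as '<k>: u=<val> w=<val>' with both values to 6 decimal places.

k=0: b·v=0.367×(-2.231)=-0.818777; √(2b)=0.856738; u=(-0.818777+(-10.482))/0.856738=-13.190470, w=(-0.818777−(-10.482))/0.856738=11.279088
k=1: b·v=0.367×(-3.125)=-1.146875; √(2b)=0.856738; u=(-1.146875+35.889)/0.856738=40.551633, w=(-1.146875−35.889)/0.856738=-43.228939
k=2: b·v=0.367×1.426=0.523342; √(2b)=0.856738; u=(0.523342+(-8.711))/0.856738=-9.556782, w=(0.523342−(-8.711))/0.856738=10.778490
k=3: b·v=0.367×2.956=1.084852; √(2b)=0.856738; u=(1.084852+10.768)/0.856738=13.834862, w=(1.084852−10.768)/0.856738=-11.302344
k=4: b·v=0.367×(-2.571)=-0.943557; √(2b)=0.856738; u=(-0.943557+(-10.362))/0.856738=-13.196049, w=(-0.943557−(-10.362))/0.856738=10.993376

0: u=-13.190470 w=11.279088
1: u=40.551633 w=-43.228939
2: u=-9.556782 w=10.778490
3: u=13.834862 w=-11.302344
4: u=-13.196049 w=10.993376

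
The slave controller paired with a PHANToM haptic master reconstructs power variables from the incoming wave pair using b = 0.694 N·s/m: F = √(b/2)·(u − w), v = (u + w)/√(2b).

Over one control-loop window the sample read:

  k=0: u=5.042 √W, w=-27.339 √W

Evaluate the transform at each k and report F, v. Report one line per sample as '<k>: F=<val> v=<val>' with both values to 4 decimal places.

0: F=19.0746 v=-18.9257

k=0: u−w=32.3810, u+w=-22.2970; √(b/2)=0.5891, √(2b)=1.1781; F=0.5891×32.381=19.0746, v=-22.2970/1.1781=-18.9257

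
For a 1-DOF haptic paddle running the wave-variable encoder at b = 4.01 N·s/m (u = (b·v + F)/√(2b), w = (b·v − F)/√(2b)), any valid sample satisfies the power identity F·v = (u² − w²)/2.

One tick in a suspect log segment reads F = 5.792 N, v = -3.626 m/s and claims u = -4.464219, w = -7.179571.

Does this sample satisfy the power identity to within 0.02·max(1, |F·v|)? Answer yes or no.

no

F·v = 5.792×(-3.626) = -21.001792 W.
(u² − w²)/2 = (19.929251 − 51.546240)/2 = -15.808494 W.
|Δ| = 5.193298;  2% of max(1, |F·v|) = 0.420036.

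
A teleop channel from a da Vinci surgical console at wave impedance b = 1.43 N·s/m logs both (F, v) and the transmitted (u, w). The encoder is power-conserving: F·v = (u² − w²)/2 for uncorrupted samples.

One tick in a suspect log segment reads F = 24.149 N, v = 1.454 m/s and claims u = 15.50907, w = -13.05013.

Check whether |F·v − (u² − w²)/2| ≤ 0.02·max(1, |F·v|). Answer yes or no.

F·v = 24.149×1.454 = 35.1126 W.
(u² − w²)/2 = (240.5313 − 170.3059)/2 = 35.1127 W.
|Δ| = 0.0000;  2% of max(1, |F·v|) = 0.7023.

yes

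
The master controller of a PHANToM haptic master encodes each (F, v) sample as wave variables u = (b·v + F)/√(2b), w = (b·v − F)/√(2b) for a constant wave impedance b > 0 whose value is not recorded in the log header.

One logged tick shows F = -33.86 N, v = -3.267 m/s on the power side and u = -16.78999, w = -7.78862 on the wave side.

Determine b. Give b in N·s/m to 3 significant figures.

b = 28.3 N·s/m

u + w = -24.57861;  u + w = √(2b)·v, so √(2b) = -24.57861/(-3.267) = 7.52330.
b = (√(2b))²/2 = 56.59999/2 = 28.30000.
(Check via u − w = 2F/√(2b): u − w = -9.00137, 2F/√(2b) = -9.00137.)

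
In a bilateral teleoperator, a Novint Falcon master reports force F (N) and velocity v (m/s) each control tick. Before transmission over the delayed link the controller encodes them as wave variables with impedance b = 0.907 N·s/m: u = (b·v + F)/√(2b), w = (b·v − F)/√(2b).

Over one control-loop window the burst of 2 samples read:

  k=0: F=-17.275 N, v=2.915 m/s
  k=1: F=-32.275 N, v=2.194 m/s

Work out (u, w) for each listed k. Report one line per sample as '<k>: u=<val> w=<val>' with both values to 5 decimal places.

0: u=-10.86321 w=14.78927
1: u=-22.48586 w=25.44085

k=0: b·v=0.907×2.915=2.64391; √(2b)=1.34685; u=(2.64391+(-17.275))/1.34685=-10.86321, w=(2.64391−(-17.275))/1.34685=14.78927
k=1: b·v=0.907×2.194=1.98996; √(2b)=1.34685; u=(1.98996+(-32.275))/1.34685=-22.48586, w=(1.98996−(-32.275))/1.34685=25.44085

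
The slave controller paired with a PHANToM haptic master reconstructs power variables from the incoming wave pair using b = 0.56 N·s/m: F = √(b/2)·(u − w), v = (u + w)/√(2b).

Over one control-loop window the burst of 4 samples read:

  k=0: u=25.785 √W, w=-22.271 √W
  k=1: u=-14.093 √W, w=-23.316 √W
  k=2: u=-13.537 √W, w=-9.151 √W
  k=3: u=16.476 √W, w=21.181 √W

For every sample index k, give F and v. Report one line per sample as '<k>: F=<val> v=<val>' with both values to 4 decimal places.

0: F=25.4288 v=3.3204
1: F=4.8804 v=-35.3482
2: F=-2.3209 v=-21.4381
3: F=-2.4897 v=35.5825

k=0: u−w=48.0560, u+w=3.5140; √(b/2)=0.5292, √(2b)=1.0583; F=0.5292×48.056=25.4288, v=3.5140/1.0583=3.3204
k=1: u−w=9.2230, u+w=-37.4090; √(b/2)=0.5292, √(2b)=1.0583; F=0.5292×9.223=4.8804, v=-37.4090/1.0583=-35.3482
k=2: u−w=-4.3860, u+w=-22.6880; √(b/2)=0.5292, √(2b)=1.0583; F=0.5292×(-4.386)=-2.3209, v=-22.6880/1.0583=-21.4381
k=3: u−w=-4.7050, u+w=37.6570; √(b/2)=0.5292, √(2b)=1.0583; F=0.5292×(-4.705)=-2.4897, v=37.6570/1.0583=35.5825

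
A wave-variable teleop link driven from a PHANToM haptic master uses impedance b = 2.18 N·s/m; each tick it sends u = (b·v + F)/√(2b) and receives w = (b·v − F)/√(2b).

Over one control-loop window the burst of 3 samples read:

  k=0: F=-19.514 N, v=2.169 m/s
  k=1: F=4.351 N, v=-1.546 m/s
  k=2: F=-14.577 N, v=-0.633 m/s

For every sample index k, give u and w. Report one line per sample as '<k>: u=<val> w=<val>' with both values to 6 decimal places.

k=0: b·v=2.18×2.169=4.728420; √(2b)=2.088061; u=(4.728420+(-19.514))/2.088061=-7.081009, w=(4.728420−(-19.514))/2.088061=11.610014
k=1: b·v=2.18×(-1.546)=-3.370280; √(2b)=2.088061; u=(-3.370280+4.351)/2.088061=0.469680, w=(-3.370280−4.351)/2.088061=-3.697822
k=2: b·v=2.18×(-0.633)=-1.379940; √(2b)=2.088061; u=(-1.379940+(-14.577))/2.088061=-7.641988, w=(-1.379940−(-14.577))/2.088061=6.320245

0: u=-7.081009 w=11.610014
1: u=0.469680 w=-3.697822
2: u=-7.641988 w=6.320245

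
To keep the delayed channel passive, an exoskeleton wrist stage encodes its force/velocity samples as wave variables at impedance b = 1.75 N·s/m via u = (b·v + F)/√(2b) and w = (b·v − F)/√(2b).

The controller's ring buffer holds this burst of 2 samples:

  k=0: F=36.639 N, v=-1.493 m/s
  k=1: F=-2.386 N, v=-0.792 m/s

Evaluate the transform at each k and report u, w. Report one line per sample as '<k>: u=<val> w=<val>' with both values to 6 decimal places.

k=0: b·v=1.75×(-1.493)=-2.612750; √(2b)=1.870829; u=(-2.612750+36.639)/1.870829=18.187796, w=(-2.612750−36.639)/1.870829=-20.980943
k=1: b·v=1.75×(-0.792)=-1.386000; √(2b)=1.870829; u=(-1.386000+(-2.386))/1.870829=-2.016219, w=(-1.386000−(-2.386))/1.870829=0.534522

0: u=18.187796 w=-20.980943
1: u=-2.016219 w=0.534522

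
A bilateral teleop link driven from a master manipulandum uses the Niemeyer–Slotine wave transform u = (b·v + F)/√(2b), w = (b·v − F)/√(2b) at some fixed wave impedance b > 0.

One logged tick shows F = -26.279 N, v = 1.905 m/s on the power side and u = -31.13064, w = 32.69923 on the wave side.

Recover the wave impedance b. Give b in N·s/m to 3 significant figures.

b = 0.339 N·s/m

u + w = 1.56859;  u + w = √(2b)·v, so √(2b) = 1.56859/1.905 = 0.82341.
b = (√(2b))²/2 = 0.67800/2 = 0.33900.
(Check via u − w = 2F/√(2b): u − w = -63.82987, 2F/√(2b) = -63.82993.)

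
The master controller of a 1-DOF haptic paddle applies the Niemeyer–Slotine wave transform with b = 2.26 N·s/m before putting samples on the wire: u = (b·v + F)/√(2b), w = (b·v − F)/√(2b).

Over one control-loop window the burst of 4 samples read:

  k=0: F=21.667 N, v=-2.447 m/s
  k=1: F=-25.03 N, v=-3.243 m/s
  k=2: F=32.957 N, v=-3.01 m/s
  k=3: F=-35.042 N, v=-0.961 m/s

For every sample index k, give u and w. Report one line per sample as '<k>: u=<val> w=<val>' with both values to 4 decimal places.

0: u=7.5901 w=-12.7925
1: u=-15.2205 w=8.3258
2: u=12.3020 w=-18.7013
3: u=-17.5039 w=15.4608

k=0: b·v=2.26×(-2.447)=-5.5302; √(2b)=2.1260; u=(-5.5302+21.667)/2.1260=7.5901, w=(-5.5302−21.667)/2.1260=-12.7925
k=1: b·v=2.26×(-3.243)=-7.3292; √(2b)=2.1260; u=(-7.3292+(-25.03))/2.1260=-15.2205, w=(-7.3292−(-25.03))/2.1260=8.3258
k=2: b·v=2.26×(-3.01)=-6.8026; √(2b)=2.1260; u=(-6.8026+32.957)/2.1260=12.3020, w=(-6.8026−32.957)/2.1260=-18.7013
k=3: b·v=2.26×(-0.961)=-2.1719; √(2b)=2.1260; u=(-2.1719+(-35.042))/2.1260=-17.5039, w=(-2.1719−(-35.042))/2.1260=15.4608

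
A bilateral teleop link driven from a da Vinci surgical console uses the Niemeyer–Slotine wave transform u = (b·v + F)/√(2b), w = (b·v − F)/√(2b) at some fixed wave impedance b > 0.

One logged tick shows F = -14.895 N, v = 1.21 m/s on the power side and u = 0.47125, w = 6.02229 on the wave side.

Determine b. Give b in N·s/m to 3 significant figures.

u + w = 6.49354;  u + w = √(2b)·v, so √(2b) = 6.49354/1.21 = 5.36656.
b = (√(2b))²/2 = 28.79999/2 = 14.39999.
(Check via u − w = 2F/√(2b): u − w = -5.55104, 2F/√(2b) = -5.55104.)

b = 14.4 N·s/m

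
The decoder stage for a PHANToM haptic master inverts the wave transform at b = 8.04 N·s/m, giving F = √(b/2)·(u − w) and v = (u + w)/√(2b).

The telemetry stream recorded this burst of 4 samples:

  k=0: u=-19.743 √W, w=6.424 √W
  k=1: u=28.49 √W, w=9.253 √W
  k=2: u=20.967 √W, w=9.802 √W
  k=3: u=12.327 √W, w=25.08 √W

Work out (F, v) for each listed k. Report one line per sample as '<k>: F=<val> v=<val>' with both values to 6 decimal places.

0: F=-52.464672 v=-3.321457
1: F=38.570065 v=9.412249
2: F=22.385755 v=7.673091
3: F=-25.569685 v=9.328458

k=0: u−w=-26.167000, u+w=-13.319000; √(b/2)=2.004994, √(2b)=4.009988; F=2.004994×(-26.167)=-52.464672, v=-13.319000/4.009988=-3.321457
k=1: u−w=19.237000, u+w=37.743000; √(b/2)=2.004994, √(2b)=4.009988; F=2.004994×19.237=38.570065, v=37.743000/4.009988=9.412249
k=2: u−w=11.165000, u+w=30.769000; √(b/2)=2.004994, √(2b)=4.009988; F=2.004994×11.165=22.385755, v=30.769000/4.009988=7.673091
k=3: u−w=-12.753000, u+w=37.407000; √(b/2)=2.004994, √(2b)=4.009988; F=2.004994×(-12.753)=-25.569685, v=37.407000/4.009988=9.328458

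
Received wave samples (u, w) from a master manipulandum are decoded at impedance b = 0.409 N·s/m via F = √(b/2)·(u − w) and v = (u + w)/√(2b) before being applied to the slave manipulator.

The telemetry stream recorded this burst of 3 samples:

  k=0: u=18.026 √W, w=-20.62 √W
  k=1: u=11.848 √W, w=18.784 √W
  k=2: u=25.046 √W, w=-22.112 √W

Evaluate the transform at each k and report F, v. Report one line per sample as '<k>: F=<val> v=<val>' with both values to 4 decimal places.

0: F=17.4764 v=-2.8681
1: F=-3.1366 v=33.8687
2: F=21.3256 v=3.2440

k=0: u−w=38.6460, u+w=-2.5940; √(b/2)=0.4522, √(2b)=0.9044; F=0.4522×38.646=17.4764, v=-2.5940/0.9044=-2.8681
k=1: u−w=-6.9360, u+w=30.6320; √(b/2)=0.4522, √(2b)=0.9044; F=0.4522×(-6.936)=-3.1366, v=30.6320/0.9044=33.8687
k=2: u−w=47.1580, u+w=2.9340; √(b/2)=0.4522, √(2b)=0.9044; F=0.4522×47.158=21.3256, v=2.9340/0.9044=3.2440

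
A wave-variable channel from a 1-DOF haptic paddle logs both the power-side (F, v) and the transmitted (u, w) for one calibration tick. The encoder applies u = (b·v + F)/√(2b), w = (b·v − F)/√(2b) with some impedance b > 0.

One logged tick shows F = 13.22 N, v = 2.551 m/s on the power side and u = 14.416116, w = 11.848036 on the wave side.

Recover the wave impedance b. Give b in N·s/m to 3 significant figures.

b = 53 N·s/m

u + w = 26.264152;  u + w = √(2b)·v, so √(2b) = 26.264152/2.551 = 10.295630.
b = (√(2b))²/2 = 105.999996/2 = 52.999998.
(Check via u − w = 2F/√(2b): u − w = 2.568080, 2F/√(2b) = 2.568080.)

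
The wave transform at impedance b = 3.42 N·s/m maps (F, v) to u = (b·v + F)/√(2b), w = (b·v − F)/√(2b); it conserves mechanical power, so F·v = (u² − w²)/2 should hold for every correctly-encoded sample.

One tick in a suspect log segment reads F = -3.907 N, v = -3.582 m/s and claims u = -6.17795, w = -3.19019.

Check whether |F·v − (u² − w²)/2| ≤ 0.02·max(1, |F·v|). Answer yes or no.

F·v = (-3.907)×(-3.582) = 13.9949 W.
(u² − w²)/2 = (38.1671 − 10.1773)/2 = 13.9949 W.
|Δ| = 0.0000;  2% of max(1, |F·v|) = 0.2799.

yes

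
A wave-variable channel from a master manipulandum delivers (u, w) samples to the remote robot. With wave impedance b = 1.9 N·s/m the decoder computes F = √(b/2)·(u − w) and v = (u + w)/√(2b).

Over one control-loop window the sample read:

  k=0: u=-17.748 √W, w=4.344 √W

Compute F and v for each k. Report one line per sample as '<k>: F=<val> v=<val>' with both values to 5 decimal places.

k=0: u−w=-22.09200, u+w=-13.40400; √(b/2)=0.97468, √(2b)=1.94936; F=0.97468×(-22.092)=-21.53262, v=-13.40400/1.94936=-6.87611

0: F=-21.53262 v=-6.87611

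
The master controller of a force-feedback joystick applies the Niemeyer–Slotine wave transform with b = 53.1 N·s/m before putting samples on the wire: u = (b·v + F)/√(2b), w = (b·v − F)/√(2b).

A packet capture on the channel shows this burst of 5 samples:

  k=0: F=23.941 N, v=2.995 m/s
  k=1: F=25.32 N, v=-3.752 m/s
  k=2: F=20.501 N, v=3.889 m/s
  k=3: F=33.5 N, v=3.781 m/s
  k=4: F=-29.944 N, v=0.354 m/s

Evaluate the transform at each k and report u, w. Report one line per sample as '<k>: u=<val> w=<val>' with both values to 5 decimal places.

0: u=17.75541 w=13.10908
1: u=-16.87584 w=-21.78979
2: u=22.02809 w=18.04937
3: u=22.73298 w=16.23150
4: u=-1.08163 w=4.72972

k=0: b·v=53.1×2.995=159.03450; √(2b)=10.30534; u=(159.03450+23.941)/10.30534=17.75541, w=(159.03450−23.941)/10.30534=13.10908
k=1: b·v=53.1×(-3.752)=-199.23120; √(2b)=10.30534; u=(-199.23120+25.32)/10.30534=-16.87584, w=(-199.23120−25.32)/10.30534=-21.78979
k=2: b·v=53.1×3.889=206.50590; √(2b)=10.30534; u=(206.50590+20.501)/10.30534=22.02809, w=(206.50590−20.501)/10.30534=18.04937
k=3: b·v=53.1×3.781=200.77110; √(2b)=10.30534; u=(200.77110+33.5)/10.30534=22.73298, w=(200.77110−33.5)/10.30534=16.23150
k=4: b·v=53.1×0.354=18.79740; √(2b)=10.30534; u=(18.79740+(-29.944))/10.30534=-1.08163, w=(18.79740−(-29.944))/10.30534=4.72972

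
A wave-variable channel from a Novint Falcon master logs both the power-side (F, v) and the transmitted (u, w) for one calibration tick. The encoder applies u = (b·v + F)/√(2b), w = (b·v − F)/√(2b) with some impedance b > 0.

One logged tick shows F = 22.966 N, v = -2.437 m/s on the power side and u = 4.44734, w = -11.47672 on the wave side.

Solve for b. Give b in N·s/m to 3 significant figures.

b = 4.16 N·s/m

u + w = -7.0294;  u + w = √(2b)·v, so √(2b) = -7.0294/(-2.437) = 2.8844.
b = (√(2b))²/2 = 8.3200/2 = 4.1600.
(Check via u − w = 2F/√(2b): u − w = 15.9241, 2F/√(2b) = 15.9241.)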